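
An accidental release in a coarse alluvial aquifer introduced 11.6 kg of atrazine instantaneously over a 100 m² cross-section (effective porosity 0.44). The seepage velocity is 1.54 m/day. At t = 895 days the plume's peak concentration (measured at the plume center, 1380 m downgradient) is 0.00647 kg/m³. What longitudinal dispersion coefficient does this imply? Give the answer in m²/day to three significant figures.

At the plume center C_max = M/(n_e·A·√(4πDt)), so D = M²/(4πt·(n_e·A·C_max)²).
n_e·A·C_max = 0.44 × 100 × 0.00647 = 0.2847 kg/m.
D = 11.6²/(4π × 895 × 0.2847²) = 0.148 m²/day.

0.148 m²/day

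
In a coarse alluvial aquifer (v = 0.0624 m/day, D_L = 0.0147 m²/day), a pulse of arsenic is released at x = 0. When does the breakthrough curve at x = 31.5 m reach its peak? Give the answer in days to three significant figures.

501 days

For the 1D instantaneous-source solution, setting ∂C/∂t = 0 at fixed x gives v²t² + 2Dt − x² = 0, so t = (√(D² + v²x²) − D)/v².
√(D² + v²x²) = √(0.0147² + 0.0624² × 31.5²) = 1.966; v² = 0.00389376.
t = (1.966 − 0.0147)/0.00389376 = 501 days (vs. the pure-advection estimate x/v = 505 d).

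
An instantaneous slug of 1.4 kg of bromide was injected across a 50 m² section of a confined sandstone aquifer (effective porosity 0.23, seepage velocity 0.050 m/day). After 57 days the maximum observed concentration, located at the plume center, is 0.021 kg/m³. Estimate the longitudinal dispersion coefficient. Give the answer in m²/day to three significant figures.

0.0469 m²/day

At the plume center C_max = M/(n_e·A·√(4πDt)), so D = M²/(4πt·(n_e·A·C_max)²).
n_e·A·C_max = 0.23 × 50 × 0.021 = 0.2415 kg/m.
D = 1.4²/(4π × 57 × 0.2415²) = 0.0469 m²/day.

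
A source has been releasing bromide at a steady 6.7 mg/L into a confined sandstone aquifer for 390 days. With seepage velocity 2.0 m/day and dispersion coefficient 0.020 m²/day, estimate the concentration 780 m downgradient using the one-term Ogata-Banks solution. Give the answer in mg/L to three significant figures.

3.35 mg/L

For a continuous step input, C/C₀ ≈ ½·erfc((x−vt)/(2√(Dt))).
vt = 2.0 × 390 = 780 m and 2√(Dt) = 2√(0.020 × 390) = 5.586 m.
Argument (x−vt)/(2√(Dt)) = (780 − 780)/5.586 = 0; ½·erfc(0) = 0.5000.
C = 6.7 × 0.5000 = 3.35 mg/L.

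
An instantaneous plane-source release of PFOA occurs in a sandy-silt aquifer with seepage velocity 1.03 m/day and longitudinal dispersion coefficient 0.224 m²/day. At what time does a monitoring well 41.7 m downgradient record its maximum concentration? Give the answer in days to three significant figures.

40.3 days

For the 1D instantaneous-source solution, setting ∂C/∂t = 0 at fixed x gives v²t² + 2Dt − x² = 0, so t = (√(D² + v²x²) − D)/v².
√(D² + v²x²) = √(0.224² + 1.03² × 41.7²) = 42.95; v² = 1.0609.
t = (42.95 − 0.224)/1.0609 = 40.3 days (vs. the pure-advection estimate x/v = 40.5 d).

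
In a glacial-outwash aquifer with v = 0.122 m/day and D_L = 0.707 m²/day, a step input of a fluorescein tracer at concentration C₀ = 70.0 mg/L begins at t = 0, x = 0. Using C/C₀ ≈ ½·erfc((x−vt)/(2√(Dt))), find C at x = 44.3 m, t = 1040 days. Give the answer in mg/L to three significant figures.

68.9 mg/L

For a continuous step input, C/C₀ ≈ ½·erfc((x−vt)/(2√(Dt))).
vt = 0.122 × 1040 = 126.88 m and 2√(Dt) = 2√(0.707 × 1040) = 54.23 m.
Argument (x−vt)/(2√(Dt)) = (44.3 − 126.88)/54.23 = -1.523; ½·erfc(-1.523) = 0.9844.
C = 70.0 × 0.9844 = 68.9 mg/L.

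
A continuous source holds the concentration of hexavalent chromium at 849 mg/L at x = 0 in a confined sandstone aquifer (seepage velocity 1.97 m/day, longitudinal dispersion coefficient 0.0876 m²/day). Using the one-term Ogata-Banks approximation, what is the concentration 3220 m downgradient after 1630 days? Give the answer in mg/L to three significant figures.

254 mg/L

For a continuous step input, C/C₀ ≈ ½·erfc((x−vt)/(2√(Dt))).
vt = 1.97 × 1630 = 3211.1 m and 2√(Dt) = 2√(0.0876 × 1630) = 23.90 m.
Argument (x−vt)/(2√(Dt)) = (3220 − 3211.1)/23.90 = 0.3724; ½·erfc(0.3724) = 0.2992.
C = 849 × 0.2992 = 254 mg/L.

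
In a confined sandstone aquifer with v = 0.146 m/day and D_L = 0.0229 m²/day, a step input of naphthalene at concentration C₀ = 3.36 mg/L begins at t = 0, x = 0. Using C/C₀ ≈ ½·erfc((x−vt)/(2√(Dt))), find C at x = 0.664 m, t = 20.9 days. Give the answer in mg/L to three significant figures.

3.34 mg/L

For a continuous step input, C/C₀ ≈ ½·erfc((x−vt)/(2√(Dt))).
vt = 0.146 × 20.9 = 3.0514 m and 2√(Dt) = 2√(0.0229 × 20.9) = 1.384 m.
Argument (x−vt)/(2√(Dt)) = (0.664 − 3.0514)/1.384 = -1.725; ½·erfc(-1.725) = 0.9926.
C = 3.36 × 0.9926 = 3.34 mg/L.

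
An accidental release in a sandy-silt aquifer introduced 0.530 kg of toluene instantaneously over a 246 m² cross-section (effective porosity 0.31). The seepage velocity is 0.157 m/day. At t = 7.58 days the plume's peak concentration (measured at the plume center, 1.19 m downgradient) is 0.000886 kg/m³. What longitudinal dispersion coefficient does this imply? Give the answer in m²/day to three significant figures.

At the plume center C_max = M/(n_e·A·√(4πDt)), so D = M²/(4πt·(n_e·A·C_max)²).
n_e·A·C_max = 0.31 × 246 × 0.000886 = 0.06757 kg/m.
D = 0.530²/(4π × 7.58 × 0.06757²) = 0.646 m²/day.

0.646 m²/day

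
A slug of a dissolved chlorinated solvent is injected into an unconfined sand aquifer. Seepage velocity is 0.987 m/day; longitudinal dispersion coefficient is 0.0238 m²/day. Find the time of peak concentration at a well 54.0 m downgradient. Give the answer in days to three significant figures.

For the 1D instantaneous-source solution, setting ∂C/∂t = 0 at fixed x gives v²t² + 2Dt − x² = 0, so t = (√(D² + v²x²) − D)/v².
√(D² + v²x²) = √(0.0238² + 0.987² × 54.0²) = 53.30; v² = 0.974169.
t = (53.30 − 0.0238)/0.974169 = 54.7 days (vs. the pure-advection estimate x/v = 54.7 d).

54.7 days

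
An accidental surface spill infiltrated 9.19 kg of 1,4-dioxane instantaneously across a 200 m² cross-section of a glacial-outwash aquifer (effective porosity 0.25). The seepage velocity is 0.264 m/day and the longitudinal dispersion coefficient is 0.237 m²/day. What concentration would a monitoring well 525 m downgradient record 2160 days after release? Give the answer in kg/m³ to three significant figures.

0.000843 kg/m³

For an instantaneous plane source, C(x,t) = M/(n_e·A·√(4πDt)) · exp(−(x−vt)²/(4Dt)), with n_e·A the pore (flow) area.
Plume center vt = 0.264 × 2160 = 570.24 m, so the well at 525 m is 45.24 m upgradient of the peak.
√(4πDt) = 80.21 m, giving peak height M/(n_e·A·√(4πDt)) = 9.19/(0.25 × 200 × 80.21) = 0.002291 kg/m³.
(x−vt)²/(4Dt) = (-45.24)²/(4 × 0.237 × 2160) = 0.9995; exp(−0.9995) = 0.3681.
C = 0.002291 × 0.3681 = 0.000843 kg/m³.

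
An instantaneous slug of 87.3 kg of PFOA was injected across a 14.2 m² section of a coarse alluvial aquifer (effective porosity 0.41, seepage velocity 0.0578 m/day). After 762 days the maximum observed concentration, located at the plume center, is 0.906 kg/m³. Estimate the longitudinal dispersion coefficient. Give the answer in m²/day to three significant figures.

At the plume center C_max = M/(n_e·A·√(4πDt)), so D = M²/(4πt·(n_e·A·C_max)²).
n_e·A·C_max = 0.41 × 14.2 × 0.906 = 5.275 kg/m.
D = 87.3²/(4π × 762 × 5.275²) = 0.0286 m²/day.

0.0286 m²/day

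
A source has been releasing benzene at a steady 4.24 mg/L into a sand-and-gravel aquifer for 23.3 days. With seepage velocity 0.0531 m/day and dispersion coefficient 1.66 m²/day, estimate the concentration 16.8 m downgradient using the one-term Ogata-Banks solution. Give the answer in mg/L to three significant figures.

For a continuous step input, C/C₀ ≈ ½·erfc((x−vt)/(2√(Dt))).
vt = 0.0531 × 23.3 = 1.23723 m and 2√(Dt) = 2√(1.66 × 23.3) = 12.44 m.
Argument (x−vt)/(2√(Dt)) = (16.8 − 1.23723)/12.44 = 1.251; ½·erfc(1.251) = 0.03843.
C = 4.24 × 0.03843 = 0.163 mg/L.

0.163 mg/L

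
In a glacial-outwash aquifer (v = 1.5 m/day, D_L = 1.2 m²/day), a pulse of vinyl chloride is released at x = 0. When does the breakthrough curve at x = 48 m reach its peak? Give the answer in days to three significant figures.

For the 1D instantaneous-source solution, setting ∂C/∂t = 0 at fixed x gives v²t² + 2Dt − x² = 0, so t = (√(D² + v²x²) − D)/v².
√(D² + v²x²) = √(1.2² + 1.5² × 48²) = 72.01; v² = 2.25.
t = (72.01 − 1.2)/2.25 = 31.5 days (vs. the pure-advection estimate x/v = 32.0 d).

31.5 days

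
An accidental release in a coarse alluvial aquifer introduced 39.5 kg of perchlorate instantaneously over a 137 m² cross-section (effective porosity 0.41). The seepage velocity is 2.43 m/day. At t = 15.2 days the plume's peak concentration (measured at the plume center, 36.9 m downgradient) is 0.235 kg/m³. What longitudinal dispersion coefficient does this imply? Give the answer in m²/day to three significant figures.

At the plume center C_max = M/(n_e·A·√(4πDt)), so D = M²/(4πt·(n_e·A·C_max)²).
n_e·A·C_max = 0.41 × 137 × 0.235 = 13.20 kg/m.
D = 39.5²/(4π × 15.2 × 13.20²) = 0.0469 m²/day.

0.0469 m²/day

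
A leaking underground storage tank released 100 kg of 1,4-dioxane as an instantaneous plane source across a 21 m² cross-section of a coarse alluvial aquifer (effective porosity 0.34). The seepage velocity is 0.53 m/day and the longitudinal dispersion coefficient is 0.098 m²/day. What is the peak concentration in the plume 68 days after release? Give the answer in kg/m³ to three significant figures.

1.53 kg/m³

The peak of an instantaneous 1D plume sits at x = vt; there the Gaussian factor is 1 and C_max = M/(n_e·A·√(4πDt)), where n_e·A is the pore area the mass is dissolved in.
√(4πDt) = √(4π × 0.098 × 68) = 9.151 m, so C_max = 100/(0.34 × 21 × 9.151) = 1.53 kg/m³.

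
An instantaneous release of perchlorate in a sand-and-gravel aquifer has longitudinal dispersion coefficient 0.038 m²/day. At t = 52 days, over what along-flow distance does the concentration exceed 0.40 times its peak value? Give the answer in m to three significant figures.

The plume is Gaussian with σ = √(2Dt) = √(2 × 0.038 × 52) = 1.988 m.
C/C_peak = exp(−Δx²/(2σ²)) = 0.40 ⇒ Δx = σ·√(−2 ln 0.40) = 1.988 × 1.354 = 2.692 m.
Width = 2Δx = 5.38 m.

5.38 m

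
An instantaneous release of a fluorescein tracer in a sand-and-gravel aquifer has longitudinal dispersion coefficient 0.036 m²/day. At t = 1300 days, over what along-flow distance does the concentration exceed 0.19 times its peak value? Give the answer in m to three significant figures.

The plume is Gaussian with σ = √(2Dt) = √(2 × 0.036 × 1300) = 9.675 m.
C/C_peak = exp(−Δx²/(2σ²)) = 0.19 ⇒ Δx = σ·√(−2 ln 0.19) = 9.675 × 1.822 = 17.63 m.
Width = 2Δx = 35.3 m.

35.3 m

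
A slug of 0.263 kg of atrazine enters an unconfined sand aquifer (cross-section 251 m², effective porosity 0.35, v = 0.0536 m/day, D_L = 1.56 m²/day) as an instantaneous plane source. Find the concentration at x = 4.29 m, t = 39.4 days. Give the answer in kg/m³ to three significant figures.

0.000106 kg/m³

For an instantaneous plane source, C(x,t) = M/(n_e·A·√(4πDt)) · exp(−(x−vt)²/(4Dt)), with n_e·A the pore (flow) area.
Plume center vt = 0.0536 × 39.4 = 2.11184 m, so the well at 4.29 m is 2.17816 m downgradient of the peak.
√(4πDt) = 27.79 m, giving peak height M/(n_e·A·√(4πDt)) = 0.263/(0.35 × 251 × 27.79) = 0.0001077 kg/m³.
(x−vt)²/(4Dt) = (2.17816)²/(4 × 1.56 × 39.4) = 0.01930; exp(−0.01930) = 0.9809.
C = 0.0001077 × 0.9809 = 0.000106 kg/m³.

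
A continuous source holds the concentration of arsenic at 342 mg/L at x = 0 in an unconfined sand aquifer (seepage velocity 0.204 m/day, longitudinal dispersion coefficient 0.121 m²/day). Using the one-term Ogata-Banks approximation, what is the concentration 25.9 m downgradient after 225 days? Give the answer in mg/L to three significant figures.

341 mg/L

For a continuous step input, C/C₀ ≈ ½·erfc((x−vt)/(2√(Dt))).
vt = 0.204 × 225 = 45.9 m and 2√(Dt) = 2√(0.121 × 225) = 10.44 m.
Argument (x−vt)/(2√(Dt)) = (25.9 − 45.9)/10.44 = -1.916; ½·erfc(-1.916) = 0.9966.
C = 342 × 0.9966 = 341 mg/L.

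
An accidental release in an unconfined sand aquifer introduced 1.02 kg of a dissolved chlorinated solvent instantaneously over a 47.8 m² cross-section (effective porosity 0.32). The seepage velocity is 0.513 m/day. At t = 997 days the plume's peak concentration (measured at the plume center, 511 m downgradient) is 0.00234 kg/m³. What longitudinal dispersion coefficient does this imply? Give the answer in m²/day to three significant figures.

0.0648 m²/day

At the plume center C_max = M/(n_e·A·√(4πDt)), so D = M²/(4πt·(n_e·A·C_max)²).
n_e·A·C_max = 0.32 × 47.8 × 0.00234 = 0.03579 kg/m.
D = 1.02²/(4π × 997 × 0.03579²) = 0.0648 m²/day.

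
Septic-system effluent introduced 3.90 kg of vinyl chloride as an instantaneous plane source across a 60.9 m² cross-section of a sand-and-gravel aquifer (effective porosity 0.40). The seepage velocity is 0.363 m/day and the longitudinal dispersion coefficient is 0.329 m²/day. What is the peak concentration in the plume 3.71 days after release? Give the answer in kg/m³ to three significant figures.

0.0409 kg/m³

The peak of an instantaneous 1D plume sits at x = vt; there the Gaussian factor is 1 and C_max = M/(n_e·A·√(4πDt)), where n_e·A is the pore area the mass is dissolved in.
√(4πDt) = √(4π × 0.329 × 3.71) = 3.916 m, so C_max = 3.90/(0.40 × 60.9 × 3.916) = 0.0409 kg/m³.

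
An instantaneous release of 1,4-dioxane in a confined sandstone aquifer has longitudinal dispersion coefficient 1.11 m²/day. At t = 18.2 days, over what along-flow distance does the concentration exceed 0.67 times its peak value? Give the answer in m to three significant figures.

11.4 m

The plume is Gaussian with σ = √(2Dt) = √(2 × 1.11 × 18.2) = 6.356 m.
C/C_peak = exp(−Δx²/(2σ²)) = 0.67 ⇒ Δx = σ·√(−2 ln 0.67) = 6.356 × 0.8950 = 5.689 m.
Width = 2Δx = 11.4 m.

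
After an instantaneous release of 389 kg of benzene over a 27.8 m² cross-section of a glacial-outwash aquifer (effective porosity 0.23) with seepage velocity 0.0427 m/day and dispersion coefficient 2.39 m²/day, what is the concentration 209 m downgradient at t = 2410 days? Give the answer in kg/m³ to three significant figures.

0.139 kg/m³

For an instantaneous plane source, C(x,t) = M/(n_e·A·√(4πDt)) · exp(−(x−vt)²/(4Dt)), with n_e·A the pore (flow) area.
Plume center vt = 0.0427 × 2410 = 102.907 m, so the well at 209 m is 106.093 m downgradient of the peak.
√(4πDt) = 269.0 m, giving peak height M/(n_e·A·√(4πDt)) = 389/(0.23 × 27.8 × 269.0) = 0.2262 kg/m³.
(x−vt)²/(4Dt) = (106.093)²/(4 × 2.39 × 2410) = 0.4885; exp(−0.4885) = 0.6135.
C = 0.2262 × 0.6135 = 0.139 kg/m³.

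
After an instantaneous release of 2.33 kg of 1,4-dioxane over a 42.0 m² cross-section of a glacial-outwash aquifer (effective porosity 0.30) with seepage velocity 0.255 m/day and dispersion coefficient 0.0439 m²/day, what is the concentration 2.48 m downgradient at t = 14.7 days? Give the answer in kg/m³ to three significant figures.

For an instantaneous plane source, C(x,t) = M/(n_e·A·√(4πDt)) · exp(−(x−vt)²/(4Dt)), with n_e·A the pore (flow) area.
Plume center vt = 0.255 × 14.7 = 3.7485 m, so the well at 2.48 m is 1.2685 m upgradient of the peak.
√(4πDt) = 2.848 m, giving peak height M/(n_e·A·√(4πDt)) = 2.33/(0.30 × 42.0 × 2.848) = 0.06493 kg/m³.
(x−vt)²/(4Dt) = (-1.2685)²/(4 × 0.0439 × 14.7) = 0.6234; exp(−0.6234) = 0.5361.
C = 0.06493 × 0.5361 = 0.0348 kg/m³.

0.0348 kg/m³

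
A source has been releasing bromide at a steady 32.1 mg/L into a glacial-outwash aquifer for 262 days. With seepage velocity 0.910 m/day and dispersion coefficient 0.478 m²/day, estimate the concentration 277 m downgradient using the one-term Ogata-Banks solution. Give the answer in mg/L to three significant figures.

0.237 mg/L

For a continuous step input, C/C₀ ≈ ½·erfc((x−vt)/(2√(Dt))).
vt = 0.910 × 262 = 238.42 m and 2√(Dt) = 2√(0.478 × 262) = 22.38 m.
Argument (x−vt)/(2√(Dt)) = (277 − 238.42)/22.38 = 1.724; ½·erfc(1.724) = 0.007382.
C = 32.1 × 0.007382 = 0.237 mg/L.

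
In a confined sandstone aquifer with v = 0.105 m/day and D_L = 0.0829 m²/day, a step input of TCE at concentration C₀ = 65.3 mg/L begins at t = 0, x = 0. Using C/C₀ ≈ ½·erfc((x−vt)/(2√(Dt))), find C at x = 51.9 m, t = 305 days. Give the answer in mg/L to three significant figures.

0.170 mg/L

For a continuous step input, C/C₀ ≈ ½·erfc((x−vt)/(2√(Dt))).
vt = 0.105 × 305 = 32.025 m and 2√(Dt) = 2√(0.0829 × 305) = 10.06 m.
Argument (x−vt)/(2√(Dt)) = (51.9 − 32.025)/10.06 = 1.976; ½·erfc(1.976) = 0.002599.
C = 65.3 × 0.002599 = 0.170 mg/L.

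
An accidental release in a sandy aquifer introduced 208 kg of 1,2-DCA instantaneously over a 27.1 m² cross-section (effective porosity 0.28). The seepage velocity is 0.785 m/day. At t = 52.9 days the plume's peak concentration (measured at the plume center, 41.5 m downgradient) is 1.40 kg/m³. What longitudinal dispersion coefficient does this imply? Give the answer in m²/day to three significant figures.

0.577 m²/day

At the plume center C_max = M/(n_e·A·√(4πDt)), so D = M²/(4πt·(n_e·A·C_max)²).
n_e·A·C_max = 0.28 × 27.1 × 1.40 = 10.62 kg/m.
D = 208²/(4π × 52.9 × 10.62²) = 0.577 m²/day.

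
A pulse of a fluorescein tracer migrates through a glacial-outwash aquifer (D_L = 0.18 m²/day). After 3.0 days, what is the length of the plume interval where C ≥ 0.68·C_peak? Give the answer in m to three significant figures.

1.83 m

The plume is Gaussian with σ = √(2Dt) = √(2 × 0.18 × 3.0) = 1.039 m.
C/C_peak = exp(−Δx²/(2σ²)) = 0.68 ⇒ Δx = σ·√(−2 ln 0.68) = 1.039 × 0.8783 = 0.9126 m.
Width = 2Δx = 1.83 m.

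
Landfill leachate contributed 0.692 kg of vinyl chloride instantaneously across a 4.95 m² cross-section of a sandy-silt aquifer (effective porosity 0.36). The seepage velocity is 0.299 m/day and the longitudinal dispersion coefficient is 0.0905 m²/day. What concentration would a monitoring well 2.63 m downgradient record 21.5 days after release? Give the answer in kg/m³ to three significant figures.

0.0123 kg/m³

For an instantaneous plane source, C(x,t) = M/(n_e·A·√(4πDt)) · exp(−(x−vt)²/(4Dt)), with n_e·A the pore (flow) area.
Plume center vt = 0.299 × 21.5 = 6.4285 m, so the well at 2.63 m is 3.7985 m upgradient of the peak.
√(4πDt) = 4.945 m, giving peak height M/(n_e·A·√(4πDt)) = 0.692/(0.36 × 4.95 × 4.945) = 0.07853 kg/m³.
(x−vt)²/(4Dt) = (-3.7985)²/(4 × 0.0905 × 21.5) = 1.854; exp(−1.854) = 0.1566.
C = 0.07853 × 0.1566 = 0.0123 kg/m³.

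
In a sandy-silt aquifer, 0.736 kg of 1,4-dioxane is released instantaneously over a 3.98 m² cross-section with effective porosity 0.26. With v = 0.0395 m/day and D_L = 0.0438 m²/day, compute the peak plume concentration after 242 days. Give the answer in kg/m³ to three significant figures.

0.0616 kg/m³

The peak of an instantaneous 1D plume sits at x = vt; there the Gaussian factor is 1 and C_max = M/(n_e·A·√(4πDt)), where n_e·A is the pore area the mass is dissolved in.
√(4πDt) = √(4π × 0.0438 × 242) = 11.54 m, so C_max = 0.736/(0.26 × 3.98 × 11.54) = 0.0616 kg/m³.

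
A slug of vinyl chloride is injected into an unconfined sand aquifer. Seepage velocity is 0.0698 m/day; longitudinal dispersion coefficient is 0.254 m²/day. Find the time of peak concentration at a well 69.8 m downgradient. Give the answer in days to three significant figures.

949 days

For the 1D instantaneous-source solution, setting ∂C/∂t = 0 at fixed x gives v²t² + 2Dt − x² = 0, so t = (√(D² + v²x²) − D)/v².
√(D² + v²x²) = √(0.254² + 0.0698² × 69.8²) = 4.879; v² = 0.00487204.
t = (4.879 − 0.254)/0.00487204 = 949 days (vs. the pure-advection estimate x/v = 1000 d).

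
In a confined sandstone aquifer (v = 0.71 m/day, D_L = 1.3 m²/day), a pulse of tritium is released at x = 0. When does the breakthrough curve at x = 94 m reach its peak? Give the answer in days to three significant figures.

130 days

For the 1D instantaneous-source solution, setting ∂C/∂t = 0 at fixed x gives v²t² + 2Dt − x² = 0, so t = (√(D² + v²x²) − D)/v².
√(D² + v²x²) = √(1.3² + 0.71² × 94²) = 66.75; v² = 0.5041.
t = (66.75 − 1.3)/0.5041 = 130 days (vs. the pure-advection estimate x/v = 132 d).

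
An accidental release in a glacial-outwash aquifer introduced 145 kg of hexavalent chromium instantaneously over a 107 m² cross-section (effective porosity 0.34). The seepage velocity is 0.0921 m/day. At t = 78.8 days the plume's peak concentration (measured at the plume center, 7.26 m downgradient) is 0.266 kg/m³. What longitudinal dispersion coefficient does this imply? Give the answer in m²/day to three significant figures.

0.227 m²/day

At the plume center C_max = M/(n_e·A·√(4πDt)), so D = M²/(4πt·(n_e·A·C_max)²).
n_e·A·C_max = 0.34 × 107 × 0.266 = 9.677 kg/m.
D = 145²/(4π × 78.8 × 9.677²) = 0.227 m²/day.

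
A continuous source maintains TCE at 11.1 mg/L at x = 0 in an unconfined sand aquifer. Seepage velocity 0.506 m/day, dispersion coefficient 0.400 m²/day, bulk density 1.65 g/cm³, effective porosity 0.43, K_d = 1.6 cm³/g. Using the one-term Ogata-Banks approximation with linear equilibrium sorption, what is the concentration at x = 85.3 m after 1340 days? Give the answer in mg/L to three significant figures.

Retardation factor R = 1 + ρ_b·K_d/n = 1 + 1.65 × 1.6/0.43 = 7.140.
Sorption retards both mechanisms: v_R = v/R = 0.07087 m/day, D_R = D/R = 0.05602 m²/day.
v_R·t = 0.07087 × 1340 = 94.9658 m; 2√(D_R t) = 17.33 m; argument = (85.3 − 94.9658)/17.33 = -0.5577.
C = C₀ × ½·erfc(-0.5577) = 11.1 × 0.7849 = 8.71 mg/L.

8.71 mg/L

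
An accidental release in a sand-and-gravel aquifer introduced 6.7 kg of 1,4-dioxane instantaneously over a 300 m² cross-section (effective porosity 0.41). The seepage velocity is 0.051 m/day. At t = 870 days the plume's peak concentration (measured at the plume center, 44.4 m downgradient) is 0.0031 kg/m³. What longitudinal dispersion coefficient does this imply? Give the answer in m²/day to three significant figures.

At the plume center C_max = M/(n_e·A·√(4πDt)), so D = M²/(4πt·(n_e·A·C_max)²).
n_e·A·C_max = 0.41 × 300 × 0.0031 = 0.3813 kg/m.
D = 6.7²/(4π × 870 × 0.3813²) = 0.0282 m²/day.

0.0282 m²/day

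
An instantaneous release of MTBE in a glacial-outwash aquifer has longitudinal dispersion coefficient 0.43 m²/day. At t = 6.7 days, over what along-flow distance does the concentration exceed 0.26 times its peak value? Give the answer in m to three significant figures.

7.88 m

The plume is Gaussian with σ = √(2Dt) = √(2 × 0.43 × 6.7) = 2.400 m.
C/C_peak = exp(−Δx²/(2σ²)) = 0.26 ⇒ Δx = σ·√(−2 ln 0.26) = 2.400 × 1.641 = 3.938 m.
Width = 2Δx = 7.88 m.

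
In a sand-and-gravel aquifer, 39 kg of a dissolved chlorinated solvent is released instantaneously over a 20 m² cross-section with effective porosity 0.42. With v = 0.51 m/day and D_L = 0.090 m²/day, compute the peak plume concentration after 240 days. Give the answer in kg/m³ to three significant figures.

0.282 kg/m³

The peak of an instantaneous 1D plume sits at x = vt; there the Gaussian factor is 1 and C_max = M/(n_e·A·√(4πDt)), where n_e·A is the pore area the mass is dissolved in.
√(4πDt) = √(4π × 0.090 × 240) = 16.48 m, so C_max = 39/(0.42 × 20 × 16.48) = 0.282 kg/m³.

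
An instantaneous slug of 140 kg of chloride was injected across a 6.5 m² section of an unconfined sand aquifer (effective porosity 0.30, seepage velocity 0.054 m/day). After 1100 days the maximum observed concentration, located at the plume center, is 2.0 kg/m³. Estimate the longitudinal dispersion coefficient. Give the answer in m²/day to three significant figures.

At the plume center C_max = M/(n_e·A·√(4πDt)), so D = M²/(4πt·(n_e·A·C_max)²).
n_e·A·C_max = 0.30 × 6.5 × 2.0 = 3.900 kg/m.
D = 140²/(4π × 1100 × 3.900²) = 0.0932 m²/day.

0.0932 m²/day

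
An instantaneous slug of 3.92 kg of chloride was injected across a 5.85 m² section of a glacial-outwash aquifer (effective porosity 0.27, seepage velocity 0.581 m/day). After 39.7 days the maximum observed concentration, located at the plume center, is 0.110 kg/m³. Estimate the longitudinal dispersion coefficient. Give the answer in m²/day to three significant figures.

At the plume center C_max = M/(n_e·A·√(4πDt)), so D = M²/(4πt·(n_e·A·C_max)²).
n_e·A·C_max = 0.27 × 5.85 × 0.110 = 0.1737 kg/m.
D = 3.92²/(4π × 39.7 × 0.1737²) = 1.02 m²/day.

1.02 m²/day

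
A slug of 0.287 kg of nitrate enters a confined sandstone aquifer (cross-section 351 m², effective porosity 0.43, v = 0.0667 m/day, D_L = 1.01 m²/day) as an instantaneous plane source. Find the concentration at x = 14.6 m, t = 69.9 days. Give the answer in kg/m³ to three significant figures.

For an instantaneous plane source, C(x,t) = M/(n_e·A·√(4πDt)) · exp(−(x−vt)²/(4Dt)), with n_e·A the pore (flow) area.
Plume center vt = 0.0667 × 69.9 = 4.66233 m, so the well at 14.6 m is 9.93767 m downgradient of the peak.
√(4πDt) = 29.79 m, giving peak height M/(n_e·A·√(4πDt)) = 0.287/(0.43 × 351 × 29.79) = 6.383e-05 kg/m³.
(x−vt)²/(4Dt) = (9.93767)²/(4 × 1.01 × 69.9) = 0.3497; exp(−0.3497) = 0.7049.
C = 6.383e-05 × 0.7049 = 4.50e-05 kg/m³.

4.50e-05 kg/m³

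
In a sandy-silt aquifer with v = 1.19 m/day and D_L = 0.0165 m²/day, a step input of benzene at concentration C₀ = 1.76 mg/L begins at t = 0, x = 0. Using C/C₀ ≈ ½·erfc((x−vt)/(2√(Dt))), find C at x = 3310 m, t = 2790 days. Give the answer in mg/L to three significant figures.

For a continuous step input, C/C₀ ≈ ½·erfc((x−vt)/(2√(Dt))).
vt = 1.19 × 2790 = 3320.1 m and 2√(Dt) = 2√(0.0165 × 2790) = 13.57 m.
Argument (x−vt)/(2√(Dt)) = (3310 − 3320.1)/13.57 = -0.7443; ½·erfc(-0.7443) = 0.8537.
C = 1.76 × 0.8537 = 1.50 mg/L.

1.50 mg/L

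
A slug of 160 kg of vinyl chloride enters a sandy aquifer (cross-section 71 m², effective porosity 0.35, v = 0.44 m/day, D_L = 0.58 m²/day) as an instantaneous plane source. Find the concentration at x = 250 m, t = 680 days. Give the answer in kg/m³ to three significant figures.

For an instantaneous plane source, C(x,t) = M/(n_e·A·√(4πDt)) · exp(−(x−vt)²/(4Dt)), with n_e·A the pore (flow) area.
Plume center vt = 0.44 × 680 = 299.2 m, so the well at 250 m is 49.2 m upgradient of the peak.
√(4πDt) = 70.40 m, giving peak height M/(n_e·A·√(4πDt)) = 160/(0.35 × 71 × 70.40) = 0.09146 kg/m³.
(x−vt)²/(4Dt) = (-49.2)²/(4 × 0.58 × 680) = 1.534; exp(−1.534) = 0.2157.
C = 0.09146 × 0.2157 = 0.0197 kg/m³.

0.0197 kg/m³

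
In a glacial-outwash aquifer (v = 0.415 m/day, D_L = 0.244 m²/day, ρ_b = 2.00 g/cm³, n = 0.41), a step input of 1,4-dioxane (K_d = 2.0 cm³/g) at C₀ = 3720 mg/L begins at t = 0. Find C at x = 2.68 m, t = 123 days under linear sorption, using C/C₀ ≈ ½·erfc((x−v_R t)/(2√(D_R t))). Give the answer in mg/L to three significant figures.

3010 mg/L

Retardation factor R = 1 + ρ_b·K_d/n = 1 + 2.00 × 2.0/0.41 = 10.76.
Sorption retards both mechanisms: v_R = v/R = 0.03857 m/day, D_R = D/R = 0.02268 m²/day.
v_R·t = 0.03857 × 123 = 4.74411 m; 2√(D_R t) = 3.340 m; argument = (2.68 − 4.74411)/3.340 = -0.6180.
C = C₀ × ½·erfc(-0.6180) = 3720 × 0.8089 = 3010 mg/L.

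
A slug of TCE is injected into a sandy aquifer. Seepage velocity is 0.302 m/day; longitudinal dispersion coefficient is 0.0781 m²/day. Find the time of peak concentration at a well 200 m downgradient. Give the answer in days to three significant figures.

For the 1D instantaneous-source solution, setting ∂C/∂t = 0 at fixed x gives v²t² + 2Dt − x² = 0, so t = (√(D² + v²x²) − D)/v².
√(D² + v²x²) = √(0.0781² + 0.302² × 200²) = 60.40; v² = 0.091204.
t = (60.40 − 0.0781)/0.091204 = 661 days (vs. the pure-advection estimate x/v = 662 d).

661 days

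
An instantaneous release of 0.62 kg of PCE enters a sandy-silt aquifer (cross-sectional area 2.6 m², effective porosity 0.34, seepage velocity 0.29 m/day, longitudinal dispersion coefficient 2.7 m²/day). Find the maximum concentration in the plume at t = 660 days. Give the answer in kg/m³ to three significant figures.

The peak of an instantaneous 1D plume sits at x = vt; there the Gaussian factor is 1 and C_max = M/(n_e·A·√(4πDt)), where n_e·A is the pore area the mass is dissolved in.
√(4πDt) = √(4π × 2.7 × 660) = 149.6 m, so C_max = 0.62/(0.34 × 2.6 × 149.6) = 0.00469 kg/m³.

0.00469 kg/m³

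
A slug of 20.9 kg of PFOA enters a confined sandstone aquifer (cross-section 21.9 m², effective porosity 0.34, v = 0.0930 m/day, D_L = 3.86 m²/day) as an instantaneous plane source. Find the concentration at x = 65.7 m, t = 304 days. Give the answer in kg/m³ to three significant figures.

0.0172 kg/m³

For an instantaneous plane source, C(x,t) = M/(n_e·A·√(4πDt)) · exp(−(x−vt)²/(4Dt)), with n_e·A the pore (flow) area.
Plume center vt = 0.0930 × 304 = 28.272 m, so the well at 65.7 m is 37.428 m downgradient of the peak.
√(4πDt) = 121.4 m, giving peak height M/(n_e·A·√(4πDt)) = 20.9/(0.34 × 21.9 × 121.4) = 0.02312 kg/m³.
(x−vt)²/(4Dt) = (37.428)²/(4 × 3.86 × 304) = 0.2985; exp(−0.2985) = 0.7419.
C = 0.02312 × 0.7419 = 0.0172 kg/m³.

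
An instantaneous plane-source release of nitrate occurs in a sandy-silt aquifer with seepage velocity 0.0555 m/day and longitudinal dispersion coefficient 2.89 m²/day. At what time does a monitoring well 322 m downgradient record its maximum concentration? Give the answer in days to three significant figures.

For the 1D instantaneous-source solution, setting ∂C/∂t = 0 at fixed x gives v²t² + 2Dt − x² = 0, so t = (√(D² + v²x²) − D)/v².
√(D² + v²x²) = √(2.89² + 0.0555² × 322²) = 18.10; v² = 0.00308025.
t = (18.10 − 2.89)/0.00308025 = 4940 days (vs. the pure-advection estimate x/v = 5800 d).

4940 days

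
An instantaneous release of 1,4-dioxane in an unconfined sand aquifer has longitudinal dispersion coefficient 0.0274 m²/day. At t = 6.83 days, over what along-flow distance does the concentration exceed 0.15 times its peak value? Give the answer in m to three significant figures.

2.38 m

The plume is Gaussian with σ = √(2Dt) = √(2 × 0.0274 × 6.83) = 0.6118 m.
C/C_peak = exp(−Δx²/(2σ²)) = 0.15 ⇒ Δx = σ·√(−2 ln 0.15) = 0.6118 × 1.948 = 1.192 m.
Width = 2Δx = 2.38 m.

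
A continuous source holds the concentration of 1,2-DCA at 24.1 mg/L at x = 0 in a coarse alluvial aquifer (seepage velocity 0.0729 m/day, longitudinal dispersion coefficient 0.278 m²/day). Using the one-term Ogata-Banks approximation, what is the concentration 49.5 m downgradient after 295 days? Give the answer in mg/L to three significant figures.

0.347 mg/L

For a continuous step input, C/C₀ ≈ ½·erfc((x−vt)/(2√(Dt))).
vt = 0.0729 × 295 = 21.5055 m and 2√(Dt) = 2√(0.278 × 295) = 18.11 m.
Argument (x−vt)/(2√(Dt)) = (49.5 − 21.5055)/18.11 = 1.546; ½·erfc(1.546) = 0.01439.
C = 24.1 × 0.01439 = 0.347 mg/L.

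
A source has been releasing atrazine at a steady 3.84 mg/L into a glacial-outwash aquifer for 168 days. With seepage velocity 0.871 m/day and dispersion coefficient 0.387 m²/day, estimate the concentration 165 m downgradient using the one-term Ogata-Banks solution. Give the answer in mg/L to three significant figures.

For a continuous step input, C/C₀ ≈ ½·erfc((x−vt)/(2√(Dt))).
vt = 0.871 × 168 = 146.328 m and 2√(Dt) = 2√(0.387 × 168) = 16.13 m.
Argument (x−vt)/(2√(Dt)) = (165 − 146.328)/16.13 = 1.158; ½·erfc(1.158) = 0.05075.
C = 3.84 × 0.05075 = 0.195 mg/L.

0.195 mg/L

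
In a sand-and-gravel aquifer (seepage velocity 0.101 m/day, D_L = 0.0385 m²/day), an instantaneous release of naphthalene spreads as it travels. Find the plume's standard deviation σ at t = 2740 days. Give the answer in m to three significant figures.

14.5 m

Dispersive spreading gives a Gaussian with σ² = 2Dt; advection only shifts the center.
σ = √(2 × 0.0385 × 2740) = 14.5 m.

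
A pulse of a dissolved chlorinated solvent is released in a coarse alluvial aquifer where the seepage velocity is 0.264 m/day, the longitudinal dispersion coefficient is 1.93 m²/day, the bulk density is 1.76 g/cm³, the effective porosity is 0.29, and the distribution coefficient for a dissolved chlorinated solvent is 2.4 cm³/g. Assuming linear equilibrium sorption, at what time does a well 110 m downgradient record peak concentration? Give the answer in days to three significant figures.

6070 days

Retardation factor R = 1 + ρ_b·K_d/n = 1 + 1.76 × 2.4/0.29 = 15.57.
Sorption retards both mechanisms: v_R = v/R = 0.01696 m/day, D_R = D/R = 0.1240 m²/day.
Peak time from v_R²t² + 2D_R t − x² = 0: t = (√(D_R² + v_R²x²) − D_R)/v_R².
√(D_R² + v_R²x²) = √(0.1240² + 0.01696² × 110²) = 1.870; v_R² = 0.0002876.
t = (1.870 − 0.1240)/0.0002876 = 6070 days.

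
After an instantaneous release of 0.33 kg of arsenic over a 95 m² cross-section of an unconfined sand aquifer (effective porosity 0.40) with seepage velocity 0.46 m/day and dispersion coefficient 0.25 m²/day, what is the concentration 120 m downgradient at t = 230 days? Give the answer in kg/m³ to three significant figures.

For an instantaneous plane source, C(x,t) = M/(n_e·A·√(4πDt)) · exp(−(x−vt)²/(4Dt)), with n_e·A the pore (flow) area.
Plume center vt = 0.46 × 230 = 105.8 m, so the well at 120 m is 14.2 m downgradient of the peak.
√(4πDt) = 26.88 m, giving peak height M/(n_e·A·√(4πDt)) = 0.33/(0.40 × 95 × 26.88) = 0.0003231 kg/m³.
(x−vt)²/(4Dt) = (14.2)²/(4 × 0.25 × 230) = 0.8767; exp(−0.8767) = 0.4162.
C = 0.0003231 × 0.4162 = 0.000134 kg/m³.

0.000134 kg/m³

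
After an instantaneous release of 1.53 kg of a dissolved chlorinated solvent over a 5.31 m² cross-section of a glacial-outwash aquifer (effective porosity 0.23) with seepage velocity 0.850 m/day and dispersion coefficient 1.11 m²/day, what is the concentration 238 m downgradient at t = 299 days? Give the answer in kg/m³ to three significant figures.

0.0159 kg/m³

For an instantaneous plane source, C(x,t) = M/(n_e·A·√(4πDt)) · exp(−(x−vt)²/(4Dt)), with n_e·A the pore (flow) area.
Plume center vt = 0.850 × 299 = 254.15 m, so the well at 238 m is 16.15 m upgradient of the peak.
√(4πDt) = 64.58 m, giving peak height M/(n_e·A·√(4πDt)) = 1.53/(0.23 × 5.31 × 64.58) = 0.01940 kg/m³.
(x−vt)²/(4Dt) = (-16.15)²/(4 × 1.11 × 299) = 0.1965; exp(−0.1965) = 0.8216.
C = 0.01940 × 0.8216 = 0.0159 kg/m³.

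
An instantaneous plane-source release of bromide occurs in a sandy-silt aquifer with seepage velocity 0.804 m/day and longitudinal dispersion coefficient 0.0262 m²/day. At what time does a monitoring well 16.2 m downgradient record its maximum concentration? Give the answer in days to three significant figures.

20.1 days

For the 1D instantaneous-source solution, setting ∂C/∂t = 0 at fixed x gives v²t² + 2Dt − x² = 0, so t = (√(D² + v²x²) − D)/v².
√(D² + v²x²) = √(0.0262² + 0.804² × 16.2²) = 13.02; v² = 0.646416.
t = (13.02 − 0.0262)/0.646416 = 20.1 days (vs. the pure-advection estimate x/v = 20.1 d).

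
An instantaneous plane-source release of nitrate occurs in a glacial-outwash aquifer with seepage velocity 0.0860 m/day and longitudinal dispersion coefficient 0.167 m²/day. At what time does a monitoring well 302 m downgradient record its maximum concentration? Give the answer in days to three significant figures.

For the 1D instantaneous-source solution, setting ∂C/∂t = 0 at fixed x gives v²t² + 2Dt − x² = 0, so t = (√(D² + v²x²) − D)/v².
√(D² + v²x²) = √(0.167² + 0.0860² × 302²) = 25.97; v² = 0.007396.
t = (25.97 − 0.167)/0.007396 = 3490 days (vs. the pure-advection estimate x/v = 3510 d).

3490 days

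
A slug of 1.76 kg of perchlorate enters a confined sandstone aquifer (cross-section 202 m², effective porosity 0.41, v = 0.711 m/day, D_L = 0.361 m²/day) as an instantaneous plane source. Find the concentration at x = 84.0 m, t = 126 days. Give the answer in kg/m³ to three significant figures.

0.000749 kg/m³

For an instantaneous plane source, C(x,t) = M/(n_e·A·√(4πDt)) · exp(−(x−vt)²/(4Dt)), with n_e·A the pore (flow) area.
Plume center vt = 0.711 × 126 = 89.586 m, so the well at 84.0 m is 5.586 m upgradient of the peak.
√(4πDt) = 23.91 m, giving peak height M/(n_e·A·√(4πDt)) = 1.76/(0.41 × 202 × 23.91) = 0.0008888 kg/m³.
(x−vt)²/(4Dt) = (-5.586)²/(4 × 0.361 × 126) = 0.1715; exp(−0.1715) = 0.8424.
C = 0.0008888 × 0.8424 = 0.000749 kg/m³.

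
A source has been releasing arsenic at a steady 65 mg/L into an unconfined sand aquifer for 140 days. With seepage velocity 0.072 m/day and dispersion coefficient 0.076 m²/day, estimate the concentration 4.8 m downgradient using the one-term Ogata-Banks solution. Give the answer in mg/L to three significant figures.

56.8 mg/L

For a continuous step input, C/C₀ ≈ ½·erfc((x−vt)/(2√(Dt))).
vt = 0.072 × 140 = 10.08 m and 2√(Dt) = 2√(0.076 × 140) = 6.524 m.
Argument (x−vt)/(2√(Dt)) = (4.8 − 10.08)/6.524 = -0.8093; ½·erfc(-0.8093) = 0.8738.
C = 65 × 0.8738 = 56.8 mg/L.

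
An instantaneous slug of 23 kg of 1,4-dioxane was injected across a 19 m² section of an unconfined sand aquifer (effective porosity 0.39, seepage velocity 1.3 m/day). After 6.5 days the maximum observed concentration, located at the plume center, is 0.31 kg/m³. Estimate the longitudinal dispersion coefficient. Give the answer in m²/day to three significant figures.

1.23 m²/day

At the plume center C_max = M/(n_e·A·√(4πDt)), so D = M²/(4πt·(n_e·A·C_max)²).
n_e·A·C_max = 0.39 × 19 × 0.31 = 2.297 kg/m.
D = 23²/(4π × 6.5 × 2.297²) = 1.23 m²/day.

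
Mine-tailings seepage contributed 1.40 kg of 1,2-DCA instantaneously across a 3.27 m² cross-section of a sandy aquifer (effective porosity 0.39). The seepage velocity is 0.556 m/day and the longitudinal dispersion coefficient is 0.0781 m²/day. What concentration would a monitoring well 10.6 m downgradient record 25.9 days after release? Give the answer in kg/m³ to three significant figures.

For an instantaneous plane source, C(x,t) = M/(n_e·A·√(4πDt)) · exp(−(x−vt)²/(4Dt)), with n_e·A the pore (flow) area.
Plume center vt = 0.556 × 25.9 = 14.4004 m, so the well at 10.6 m is 3.8004 m upgradient of the peak.
√(4πDt) = 5.042 m, giving peak height M/(n_e·A·√(4πDt)) = 1.40/(0.39 × 3.27 × 5.042) = 0.2177 kg/m³.
(x−vt)²/(4Dt) = (-3.8004)²/(4 × 0.0781 × 25.9) = 1.785; exp(−1.785) = 0.1678.
C = 0.2177 × 0.1678 = 0.0365 kg/m³.

0.0365 kg/m³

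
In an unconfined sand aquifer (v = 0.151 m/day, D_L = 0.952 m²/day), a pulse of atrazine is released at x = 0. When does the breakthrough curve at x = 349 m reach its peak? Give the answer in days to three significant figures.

For the 1D instantaneous-source solution, setting ∂C/∂t = 0 at fixed x gives v²t² + 2Dt − x² = 0, so t = (√(D² + v²x²) − D)/v².
√(D² + v²x²) = √(0.952² + 0.151² × 349²) = 52.71; v² = 0.022801.
t = (52.71 − 0.952)/0.022801 = 2270 days (vs. the pure-advection estimate x/v = 2310 d).

2270 days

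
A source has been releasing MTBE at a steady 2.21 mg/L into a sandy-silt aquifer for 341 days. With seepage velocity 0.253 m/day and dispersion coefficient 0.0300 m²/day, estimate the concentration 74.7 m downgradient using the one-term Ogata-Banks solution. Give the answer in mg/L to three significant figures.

For a continuous step input, C/C₀ ≈ ½·erfc((x−vt)/(2√(Dt))).
vt = 0.253 × 341 = 86.273 m and 2√(Dt) = 2√(0.0300 × 341) = 6.397 m.
Argument (x−vt)/(2√(Dt)) = (74.7 − 86.273)/6.397 = -1.809; ½·erfc(-1.809) = 0.9947.
C = 2.21 × 0.9947 = 2.20 mg/L.

2.20 mg/L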